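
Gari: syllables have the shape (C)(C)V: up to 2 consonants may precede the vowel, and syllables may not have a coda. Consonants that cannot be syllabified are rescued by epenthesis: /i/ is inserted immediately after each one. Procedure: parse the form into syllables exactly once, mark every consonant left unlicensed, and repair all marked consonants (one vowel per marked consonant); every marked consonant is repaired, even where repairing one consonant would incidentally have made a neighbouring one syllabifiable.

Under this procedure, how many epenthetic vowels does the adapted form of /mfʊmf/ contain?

2

The unsyllabifiable consonants are /m/, /f/; each receives one epenthetic vowel.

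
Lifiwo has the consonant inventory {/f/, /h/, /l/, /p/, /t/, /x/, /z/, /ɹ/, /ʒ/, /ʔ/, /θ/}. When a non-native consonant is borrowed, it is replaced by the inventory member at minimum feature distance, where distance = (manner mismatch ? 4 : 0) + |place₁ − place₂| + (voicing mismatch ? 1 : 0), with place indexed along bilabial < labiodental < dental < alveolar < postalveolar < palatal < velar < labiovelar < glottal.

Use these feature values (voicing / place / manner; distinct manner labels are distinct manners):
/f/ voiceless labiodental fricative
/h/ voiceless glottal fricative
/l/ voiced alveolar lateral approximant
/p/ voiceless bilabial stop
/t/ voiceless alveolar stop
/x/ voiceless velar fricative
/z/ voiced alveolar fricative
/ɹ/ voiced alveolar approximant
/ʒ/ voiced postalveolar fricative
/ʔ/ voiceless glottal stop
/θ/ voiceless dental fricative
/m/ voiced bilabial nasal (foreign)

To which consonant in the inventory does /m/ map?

p

/p/ is closest: manner differs (nasal→stop, +4), place distance 0 (bilabial→bilabial), voicing differs (+1); total 5. Next closest is /f/ at distance 6.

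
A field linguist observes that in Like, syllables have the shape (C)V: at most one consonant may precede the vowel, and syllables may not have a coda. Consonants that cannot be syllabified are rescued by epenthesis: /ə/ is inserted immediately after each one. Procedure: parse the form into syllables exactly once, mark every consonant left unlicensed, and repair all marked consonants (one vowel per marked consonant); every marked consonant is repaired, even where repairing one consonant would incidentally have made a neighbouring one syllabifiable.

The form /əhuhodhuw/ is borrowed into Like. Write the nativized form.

Under (C)V, the unsyllabifiable consonants are /d/, /w/ (no codas are permitted; onsets are limited to one consonant).
Epenthesis after each stranded consonant: /d/ → /də/, /w/ → /wə/.

əhuhodəhuwə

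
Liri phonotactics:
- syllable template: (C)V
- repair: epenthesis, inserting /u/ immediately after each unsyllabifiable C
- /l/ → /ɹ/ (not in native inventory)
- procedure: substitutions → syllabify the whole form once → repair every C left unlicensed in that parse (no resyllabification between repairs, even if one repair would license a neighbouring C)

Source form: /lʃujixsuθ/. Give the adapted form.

Substitution: /l/ → /ɹ/, giving /ɹʃujixsuθ/.
The consonants /ɹ/, /x/, /θ/ cannot be parsed into a legal (C)V syllable (no codas are permitted; onsets are limited to one consonant).
Inserting the epenthetic vowel yields /ɹ/ → /ɹu/, /x/ → /xu/, /θ/ → /θu/.

ɹuʃujixusuθu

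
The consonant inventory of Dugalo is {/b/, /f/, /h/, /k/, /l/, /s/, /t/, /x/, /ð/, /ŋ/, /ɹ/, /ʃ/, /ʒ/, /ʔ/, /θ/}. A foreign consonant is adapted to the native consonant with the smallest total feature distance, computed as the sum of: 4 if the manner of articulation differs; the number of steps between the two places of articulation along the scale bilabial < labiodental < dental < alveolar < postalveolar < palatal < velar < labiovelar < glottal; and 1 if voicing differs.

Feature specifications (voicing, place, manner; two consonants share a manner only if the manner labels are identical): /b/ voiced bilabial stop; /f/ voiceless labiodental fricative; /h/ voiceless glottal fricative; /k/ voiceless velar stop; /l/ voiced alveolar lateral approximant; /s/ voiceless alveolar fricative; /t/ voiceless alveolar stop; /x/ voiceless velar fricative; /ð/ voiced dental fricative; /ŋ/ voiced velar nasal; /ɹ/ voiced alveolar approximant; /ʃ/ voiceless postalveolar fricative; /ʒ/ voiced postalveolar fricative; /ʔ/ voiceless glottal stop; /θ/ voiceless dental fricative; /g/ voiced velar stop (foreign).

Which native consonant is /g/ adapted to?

/k/ is closest: same manner (stop), place distance 0 (velar→velar), voicing differs (+1); total 1. Next closest is /ʔ/ at distance 3.

k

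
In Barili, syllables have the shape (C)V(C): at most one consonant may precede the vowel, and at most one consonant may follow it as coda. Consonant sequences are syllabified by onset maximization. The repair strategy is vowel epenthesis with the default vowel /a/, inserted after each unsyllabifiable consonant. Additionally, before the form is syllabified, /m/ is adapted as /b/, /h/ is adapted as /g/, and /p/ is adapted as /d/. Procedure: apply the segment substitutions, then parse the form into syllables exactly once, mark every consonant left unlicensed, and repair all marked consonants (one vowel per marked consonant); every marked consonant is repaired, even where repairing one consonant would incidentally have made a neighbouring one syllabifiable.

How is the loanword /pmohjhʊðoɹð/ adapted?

Substitution: /p/ → /d/, /m/ → /b/, /h/ → /g/, giving /dbogjgʊðoɹð/.
The consonants /d/, /j/, /ð/ cannot be parsed into a legal (C)V(C) syllable (at most one coda consonant is licensed; onsets are limited to one consonant).
Epenthesis after each stranded consonant: /d/ → /da/, /j/ → /ja/, /ð/ → /ða/.

dabogjagʊðoɹða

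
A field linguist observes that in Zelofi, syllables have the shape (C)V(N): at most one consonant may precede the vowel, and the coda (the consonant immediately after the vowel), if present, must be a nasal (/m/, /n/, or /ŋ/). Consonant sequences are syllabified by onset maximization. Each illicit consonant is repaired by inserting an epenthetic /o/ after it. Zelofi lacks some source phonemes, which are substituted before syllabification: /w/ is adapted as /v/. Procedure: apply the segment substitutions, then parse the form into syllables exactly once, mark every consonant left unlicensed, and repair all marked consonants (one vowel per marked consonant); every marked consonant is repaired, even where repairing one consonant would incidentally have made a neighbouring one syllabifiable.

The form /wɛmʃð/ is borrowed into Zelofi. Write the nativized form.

vɛmʃoðo

Substitution: /w/ → /v/, giving /vɛmʃð/.
The consonants /ʃ/, /ð/ cannot be parsed into a legal (C)V(N) syllable (only a nasal (/m/, /n/, or /ŋ/) is licensed in coda position; onsets are limited to one consonant).
Inserting the epenthetic vowel yields /ʃ/ → /ʃo/, /ð/ → /ðo/.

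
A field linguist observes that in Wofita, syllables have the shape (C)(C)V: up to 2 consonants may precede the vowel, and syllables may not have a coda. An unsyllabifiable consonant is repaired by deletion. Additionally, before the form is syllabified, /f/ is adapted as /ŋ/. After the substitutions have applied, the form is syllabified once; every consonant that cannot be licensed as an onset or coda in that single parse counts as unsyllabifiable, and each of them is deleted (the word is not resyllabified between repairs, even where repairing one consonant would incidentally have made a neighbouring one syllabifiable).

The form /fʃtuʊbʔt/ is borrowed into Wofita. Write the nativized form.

ʃtuʊ

Substitution: /f/ → /ŋ/, giving /ŋʃtuʊbʔt/.
Under (C)(C)V, the unsyllabifiable consonants are /ŋ/, /b/, /ʔ/, /t/ (no codas are permitted; onsets may contain at most 2 consonants).
Deleting the stranded consonants removes /ŋ/, /b/, /ʔ/, /t/.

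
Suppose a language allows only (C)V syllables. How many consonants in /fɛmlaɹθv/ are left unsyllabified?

4

Under (C)V, the unsyllabifiable consonants are /m/, /ɹ/, /θ/, /v/ (no codas are permitted; onsets are limited to one consonant).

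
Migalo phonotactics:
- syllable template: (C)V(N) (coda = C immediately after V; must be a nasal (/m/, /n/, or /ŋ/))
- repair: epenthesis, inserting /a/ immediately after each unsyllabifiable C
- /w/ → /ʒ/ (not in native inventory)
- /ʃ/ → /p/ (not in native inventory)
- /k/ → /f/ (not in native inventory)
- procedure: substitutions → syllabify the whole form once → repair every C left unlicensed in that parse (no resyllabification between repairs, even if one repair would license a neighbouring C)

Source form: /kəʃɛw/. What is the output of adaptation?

Substitution: /k/ → /f/, /ʃ/ → /p/, /w/ → /ʒ/, giving /fəpɛʒ/.
Under (C)V(N), the unsyllabifiable consonants are /ʒ/ (only a nasal (/m/, /n/, or /ŋ/) is licensed in coda position; onsets are limited to one consonant).
Epenthesis after each stranded consonant: /ʒ/ → /ʒa/.

fəpɛʒa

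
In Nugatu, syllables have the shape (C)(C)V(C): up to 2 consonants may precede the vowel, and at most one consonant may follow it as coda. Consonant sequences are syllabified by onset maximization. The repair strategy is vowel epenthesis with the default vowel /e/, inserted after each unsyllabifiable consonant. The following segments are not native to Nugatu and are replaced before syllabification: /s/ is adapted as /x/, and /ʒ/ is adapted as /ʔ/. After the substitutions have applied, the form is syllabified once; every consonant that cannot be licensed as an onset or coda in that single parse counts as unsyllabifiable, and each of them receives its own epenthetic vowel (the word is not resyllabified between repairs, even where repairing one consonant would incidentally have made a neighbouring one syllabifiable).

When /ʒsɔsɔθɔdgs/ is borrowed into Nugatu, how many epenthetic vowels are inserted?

2

After substitution the input is /ʔxɔxɔθɔdgx/.
The unsyllabifiable consonants are /g/, /x/; each receives one epenthetic vowel.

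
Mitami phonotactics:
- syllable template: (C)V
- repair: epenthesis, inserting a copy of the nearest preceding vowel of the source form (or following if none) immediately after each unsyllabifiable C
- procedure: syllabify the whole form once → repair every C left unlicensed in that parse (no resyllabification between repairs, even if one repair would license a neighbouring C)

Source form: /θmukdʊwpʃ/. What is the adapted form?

θumukudʊwʊpʊʃʊ

The consonants /θ/, /k/, /w/, /p/, /ʃ/ cannot be parsed into a legal (C)V syllable (no codas are permitted; onsets are limited to one consonant).
Inserting the epenthetic vowel yields /θ/ → /θu/, /k/ → /ku/, /w/ → /wʊ/, /p/ → /pʊ/, /ʃ/ → /ʃʊ/.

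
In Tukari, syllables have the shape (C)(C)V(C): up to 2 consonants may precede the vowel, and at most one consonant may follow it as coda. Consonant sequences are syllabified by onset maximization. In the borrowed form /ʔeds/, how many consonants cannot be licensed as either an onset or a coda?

1

Under (C)(C)V(C), the unsyllabifiable consonants are /s/ (at most one coda consonant is licensed; onsets may contain at most 2 consonants).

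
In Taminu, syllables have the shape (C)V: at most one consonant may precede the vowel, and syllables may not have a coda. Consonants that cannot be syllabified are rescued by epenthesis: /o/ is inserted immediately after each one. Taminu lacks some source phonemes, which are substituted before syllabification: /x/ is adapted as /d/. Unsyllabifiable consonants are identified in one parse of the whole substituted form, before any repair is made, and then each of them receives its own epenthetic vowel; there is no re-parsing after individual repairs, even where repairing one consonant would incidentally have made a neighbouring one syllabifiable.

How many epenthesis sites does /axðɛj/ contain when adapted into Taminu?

After substitution the input is /adðɛj/.
The unsyllabifiable consonants are /d/, /j/; each receives one epenthetic vowel.

2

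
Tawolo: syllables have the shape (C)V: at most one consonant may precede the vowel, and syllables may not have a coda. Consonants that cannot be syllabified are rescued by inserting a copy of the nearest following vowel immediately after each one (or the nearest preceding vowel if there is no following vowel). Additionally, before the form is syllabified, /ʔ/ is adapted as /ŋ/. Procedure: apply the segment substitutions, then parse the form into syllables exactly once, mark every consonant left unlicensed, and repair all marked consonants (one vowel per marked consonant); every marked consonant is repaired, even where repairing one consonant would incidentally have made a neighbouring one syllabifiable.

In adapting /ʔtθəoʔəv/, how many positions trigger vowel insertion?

3

After substitution the input is /ŋtθəoŋəv/.
The unsyllabifiable consonants are /ŋ/, /t/, /v/; each receives one epenthetic vowel.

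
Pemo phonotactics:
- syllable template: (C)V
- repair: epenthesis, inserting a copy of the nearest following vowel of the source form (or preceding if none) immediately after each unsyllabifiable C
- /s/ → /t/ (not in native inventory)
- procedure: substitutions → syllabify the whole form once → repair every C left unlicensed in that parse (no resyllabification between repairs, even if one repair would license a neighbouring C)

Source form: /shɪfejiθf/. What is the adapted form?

Substitution: /s/ → /t/, giving /thɪfejiθf/.
The consonants /t/, /θ/, /f/ cannot be parsed into a legal (C)V syllable (no codas are permitted; onsets are limited to one consonant).
Epenthesis after each stranded consonant: /t/ → /tɪ/, /θ/ → /θi/, /f/ → /fi/.

tɪhɪfejiθifi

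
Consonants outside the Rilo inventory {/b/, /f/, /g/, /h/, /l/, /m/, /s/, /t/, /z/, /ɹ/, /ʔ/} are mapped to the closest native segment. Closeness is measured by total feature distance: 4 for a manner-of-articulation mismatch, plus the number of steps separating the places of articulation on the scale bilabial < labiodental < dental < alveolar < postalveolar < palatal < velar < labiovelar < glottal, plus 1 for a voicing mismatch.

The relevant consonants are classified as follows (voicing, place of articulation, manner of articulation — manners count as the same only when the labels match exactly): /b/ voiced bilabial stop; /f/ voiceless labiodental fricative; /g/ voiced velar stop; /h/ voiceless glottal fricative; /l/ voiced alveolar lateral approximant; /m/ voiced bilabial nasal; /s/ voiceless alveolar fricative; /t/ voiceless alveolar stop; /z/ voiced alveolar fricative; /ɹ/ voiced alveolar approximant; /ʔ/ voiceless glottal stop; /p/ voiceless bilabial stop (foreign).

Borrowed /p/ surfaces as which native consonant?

/b/ is closest: same manner (stop), place distance 0 (bilabial→bilabial), voicing differs (+1); total 1. Next closest is /t/ at distance 3.

b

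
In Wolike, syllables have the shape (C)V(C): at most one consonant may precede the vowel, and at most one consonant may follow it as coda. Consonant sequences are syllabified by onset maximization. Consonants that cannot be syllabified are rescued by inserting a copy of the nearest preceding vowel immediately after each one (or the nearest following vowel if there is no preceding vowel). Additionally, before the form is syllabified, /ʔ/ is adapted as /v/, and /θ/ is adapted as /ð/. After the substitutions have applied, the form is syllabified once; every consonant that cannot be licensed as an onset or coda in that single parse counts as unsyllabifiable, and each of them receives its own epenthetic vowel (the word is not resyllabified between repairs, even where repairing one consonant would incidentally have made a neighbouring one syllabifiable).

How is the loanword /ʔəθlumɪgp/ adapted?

Substitution: /ʔ/ → /v/, /θ/ → /ð/, giving /vəðlumɪgp/.
The consonants /p/ cannot be parsed into a legal (C)V(C) syllable (at most one coda consonant is licensed; onsets are limited to one consonant).
Epenthesis after each stranded consonant: /p/ → /pɪ/.

vəðlumɪgpɪ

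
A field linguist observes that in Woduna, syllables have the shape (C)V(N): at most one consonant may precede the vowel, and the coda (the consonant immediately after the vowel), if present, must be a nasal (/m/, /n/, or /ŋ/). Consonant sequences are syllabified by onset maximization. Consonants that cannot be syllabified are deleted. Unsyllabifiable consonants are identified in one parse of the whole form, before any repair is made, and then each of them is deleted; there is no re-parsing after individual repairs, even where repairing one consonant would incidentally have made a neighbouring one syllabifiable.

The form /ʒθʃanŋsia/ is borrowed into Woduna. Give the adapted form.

ʃansia

Syllabifying with onset maximization leaves /ʒ/, /θ/, /ŋ/ stranded (only a nasal (/m/, /n/, or /ŋ/) is licensed in coda position; onsets are limited to one consonant).
Deleting the stranded consonants removes /ʒ/, /θ/, /ŋ/.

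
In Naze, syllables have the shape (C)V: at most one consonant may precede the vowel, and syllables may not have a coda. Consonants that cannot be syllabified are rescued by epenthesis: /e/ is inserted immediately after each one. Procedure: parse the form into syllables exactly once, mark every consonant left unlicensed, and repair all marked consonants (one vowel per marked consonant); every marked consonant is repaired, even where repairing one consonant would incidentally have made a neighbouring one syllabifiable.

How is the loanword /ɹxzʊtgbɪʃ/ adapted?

The consonants /ɹ/, /x/, /t/, /g/, /ʃ/ cannot be parsed into a legal (C)V syllable (no codas are permitted; onsets are limited to one consonant).
Epenthesis after each stranded consonant: /ɹ/ → /ɹe/, /x/ → /xe/, /t/ → /te/, /g/ → /ge/, /ʃ/ → /ʃe/.

ɹexezʊtegebɪʃe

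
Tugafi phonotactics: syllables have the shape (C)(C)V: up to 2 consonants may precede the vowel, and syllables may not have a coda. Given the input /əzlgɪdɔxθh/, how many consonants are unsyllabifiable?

4

Under (C)(C)V, the unsyllabifiable consonants are /z/, /x/, /θ/, /h/ (no codas are permitted; onsets may contain at most 2 consonants).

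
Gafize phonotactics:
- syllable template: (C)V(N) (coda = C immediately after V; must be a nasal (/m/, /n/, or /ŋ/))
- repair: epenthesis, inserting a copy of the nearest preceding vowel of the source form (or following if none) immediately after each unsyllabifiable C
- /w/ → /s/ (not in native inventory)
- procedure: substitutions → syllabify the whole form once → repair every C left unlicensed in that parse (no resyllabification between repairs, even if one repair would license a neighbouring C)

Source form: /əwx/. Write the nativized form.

əsəxə

Substitution: /w/ → /s/, giving /əsx/.
Under (C)V(N), the unsyllabifiable consonants are /s/, /x/ (only a nasal (/m/, /n/, or /ŋ/) is licensed in coda position; onsets are limited to one consonant).
Each unlicensed consonant becomes the onset of a new syllable: /s/ → /sə/, /x/ → /xə/.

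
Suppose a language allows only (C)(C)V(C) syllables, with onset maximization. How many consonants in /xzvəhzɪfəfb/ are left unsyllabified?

Under (C)(C)V(C), the unsyllabifiable consonants are /x/, /b/ (at most one coda consonant is licensed; onsets may contain at most 2 consonants).

2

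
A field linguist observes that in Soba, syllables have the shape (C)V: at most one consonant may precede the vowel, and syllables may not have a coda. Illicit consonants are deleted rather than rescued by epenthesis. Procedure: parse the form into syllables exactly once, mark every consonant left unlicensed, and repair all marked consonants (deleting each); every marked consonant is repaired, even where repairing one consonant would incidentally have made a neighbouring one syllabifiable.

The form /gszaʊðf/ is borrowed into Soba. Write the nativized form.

The consonants /g/, /s/, /ð/, /f/ cannot be parsed into a legal (C)V syllable (no codas are permitted; onsets are limited to one consonant).
Each unlicensed consonant is deleted: /g/, /s/, /ð/, /f/.

zaʊ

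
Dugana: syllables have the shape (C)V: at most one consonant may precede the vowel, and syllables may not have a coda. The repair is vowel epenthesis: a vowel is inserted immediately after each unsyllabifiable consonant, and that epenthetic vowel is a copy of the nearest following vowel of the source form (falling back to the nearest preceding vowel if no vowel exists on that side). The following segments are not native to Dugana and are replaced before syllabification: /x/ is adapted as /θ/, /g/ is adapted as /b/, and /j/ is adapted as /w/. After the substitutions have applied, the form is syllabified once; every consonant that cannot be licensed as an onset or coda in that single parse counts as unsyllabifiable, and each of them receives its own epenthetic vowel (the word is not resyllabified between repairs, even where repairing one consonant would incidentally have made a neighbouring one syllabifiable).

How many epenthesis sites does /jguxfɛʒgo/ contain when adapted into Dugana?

3

After substitution the input is /wbuθfɛʒbo/.
The unsyllabifiable consonants are /w/, /θ/, /ʒ/; each receives one epenthetic vowel.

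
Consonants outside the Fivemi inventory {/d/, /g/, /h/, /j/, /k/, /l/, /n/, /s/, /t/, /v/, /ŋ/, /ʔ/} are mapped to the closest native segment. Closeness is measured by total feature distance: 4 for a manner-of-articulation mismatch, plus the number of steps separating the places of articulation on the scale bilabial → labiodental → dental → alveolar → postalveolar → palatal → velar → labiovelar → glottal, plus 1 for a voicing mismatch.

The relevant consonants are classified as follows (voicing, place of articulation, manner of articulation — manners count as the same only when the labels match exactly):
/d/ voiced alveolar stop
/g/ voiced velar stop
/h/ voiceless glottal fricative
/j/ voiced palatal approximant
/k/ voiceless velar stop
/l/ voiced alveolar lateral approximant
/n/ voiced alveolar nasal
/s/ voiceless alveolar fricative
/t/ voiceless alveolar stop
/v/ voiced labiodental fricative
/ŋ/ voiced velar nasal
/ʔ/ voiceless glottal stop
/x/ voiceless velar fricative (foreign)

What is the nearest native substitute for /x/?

h

/h/ is closest: same manner (fricative), place distance 2 (velar→glottal), same voicing; total 2. Next closest is /s/ at distance 3.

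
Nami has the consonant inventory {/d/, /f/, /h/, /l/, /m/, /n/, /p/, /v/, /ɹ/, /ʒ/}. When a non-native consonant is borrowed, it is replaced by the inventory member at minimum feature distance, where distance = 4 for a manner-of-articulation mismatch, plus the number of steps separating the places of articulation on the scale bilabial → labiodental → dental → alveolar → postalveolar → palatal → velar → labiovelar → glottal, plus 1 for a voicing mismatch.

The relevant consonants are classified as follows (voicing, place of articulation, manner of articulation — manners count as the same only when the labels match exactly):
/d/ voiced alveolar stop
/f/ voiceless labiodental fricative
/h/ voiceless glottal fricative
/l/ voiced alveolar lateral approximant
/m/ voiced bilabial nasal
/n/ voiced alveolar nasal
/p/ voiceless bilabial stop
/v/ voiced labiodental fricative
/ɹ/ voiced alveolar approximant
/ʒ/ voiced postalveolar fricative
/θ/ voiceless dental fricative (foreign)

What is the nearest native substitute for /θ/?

/f/ is closest: same manner (fricative), place distance 1 (dental→labiodental), same voicing; total 1. Next closest is /v/ at distance 2.

f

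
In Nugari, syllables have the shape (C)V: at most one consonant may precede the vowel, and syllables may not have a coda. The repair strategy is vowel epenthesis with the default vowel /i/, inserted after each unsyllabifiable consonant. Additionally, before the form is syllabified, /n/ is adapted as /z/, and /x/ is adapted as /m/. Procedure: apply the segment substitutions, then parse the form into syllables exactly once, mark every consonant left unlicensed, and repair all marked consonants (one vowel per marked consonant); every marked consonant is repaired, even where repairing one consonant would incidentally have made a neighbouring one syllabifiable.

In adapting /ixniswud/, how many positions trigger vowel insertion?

After substitution the input is /imziswud/.
The unsyllabifiable consonants are /m/, /s/, /d/; each receives one epenthetic vowel.

3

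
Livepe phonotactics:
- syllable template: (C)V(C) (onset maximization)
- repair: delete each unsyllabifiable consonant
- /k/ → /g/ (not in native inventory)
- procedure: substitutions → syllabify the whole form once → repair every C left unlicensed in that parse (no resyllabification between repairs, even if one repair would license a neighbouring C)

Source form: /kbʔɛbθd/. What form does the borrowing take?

Substitution: /k/ → /g/, giving /gbʔɛbθd/.
Syllabifying with onset maximization leaves /g/, /b/, /θ/, /d/ stranded (at most one coda consonant is licensed; onsets are limited to one consonant).
Deleting the stranded consonants removes /g/, /b/, /θ/, /d/.

ʔɛb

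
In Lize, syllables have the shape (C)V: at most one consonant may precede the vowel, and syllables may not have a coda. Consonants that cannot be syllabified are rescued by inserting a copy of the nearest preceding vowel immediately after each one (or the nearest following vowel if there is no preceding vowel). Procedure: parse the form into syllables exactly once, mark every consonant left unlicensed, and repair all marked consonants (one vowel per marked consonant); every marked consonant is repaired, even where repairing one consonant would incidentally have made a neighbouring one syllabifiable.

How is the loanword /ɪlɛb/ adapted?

ɪlɛbɛ

The consonants /b/ cannot be parsed into a legal (C)V syllable (no codas are permitted; onsets are limited to one consonant).
Epenthesis after each stranded consonant: /b/ → /bɛ/.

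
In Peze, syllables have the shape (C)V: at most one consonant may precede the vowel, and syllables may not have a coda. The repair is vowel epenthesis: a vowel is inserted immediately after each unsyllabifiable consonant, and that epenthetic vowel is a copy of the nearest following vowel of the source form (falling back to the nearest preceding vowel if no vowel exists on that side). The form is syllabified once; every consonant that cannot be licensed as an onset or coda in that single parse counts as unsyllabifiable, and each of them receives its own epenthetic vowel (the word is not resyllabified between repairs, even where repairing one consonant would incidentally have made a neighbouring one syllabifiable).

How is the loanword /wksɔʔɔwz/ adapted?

wɔkɔsɔʔɔwɔzɔ

Syllabifying with onset maximization leaves /w/, /k/, /w/, /z/ stranded (no codas are permitted; onsets are limited to one consonant).
Each unlicensed consonant becomes the onset of a new syllable: /w/ → /wɔ/, /k/ → /kɔ/, /w/ → /wɔ/, /z/ → /zɔ/.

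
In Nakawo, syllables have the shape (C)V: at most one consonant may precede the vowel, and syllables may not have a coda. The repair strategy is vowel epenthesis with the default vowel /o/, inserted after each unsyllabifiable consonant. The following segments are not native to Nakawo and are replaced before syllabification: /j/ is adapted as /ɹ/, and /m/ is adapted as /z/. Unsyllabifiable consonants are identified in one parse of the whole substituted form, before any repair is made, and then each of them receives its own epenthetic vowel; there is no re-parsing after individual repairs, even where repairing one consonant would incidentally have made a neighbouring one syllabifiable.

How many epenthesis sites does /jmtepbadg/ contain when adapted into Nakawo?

After substitution the input is /ɹztepbadg/.
The unsyllabifiable consonants are /ɹ/, /z/, /p/, /d/, /g/; each receives one epenthetic vowel.

5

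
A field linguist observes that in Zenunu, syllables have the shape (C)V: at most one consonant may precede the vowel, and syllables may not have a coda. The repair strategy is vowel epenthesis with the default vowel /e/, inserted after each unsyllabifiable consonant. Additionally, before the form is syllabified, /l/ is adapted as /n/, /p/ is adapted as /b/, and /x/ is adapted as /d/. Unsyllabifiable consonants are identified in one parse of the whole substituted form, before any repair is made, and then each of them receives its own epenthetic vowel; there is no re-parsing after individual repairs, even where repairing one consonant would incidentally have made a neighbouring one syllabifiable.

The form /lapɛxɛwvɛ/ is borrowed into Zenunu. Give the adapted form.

nabɛdɛwevɛ

Substitution: /l/ → /n/, /p/ → /b/, /x/ → /d/, giving /nabɛdɛwvɛ/.
Syllabifying with onset maximization leaves /w/ stranded (no codas are permitted; onsets are limited to one consonant).
Each unlicensed consonant becomes the onset of a new syllable: /w/ → /we/.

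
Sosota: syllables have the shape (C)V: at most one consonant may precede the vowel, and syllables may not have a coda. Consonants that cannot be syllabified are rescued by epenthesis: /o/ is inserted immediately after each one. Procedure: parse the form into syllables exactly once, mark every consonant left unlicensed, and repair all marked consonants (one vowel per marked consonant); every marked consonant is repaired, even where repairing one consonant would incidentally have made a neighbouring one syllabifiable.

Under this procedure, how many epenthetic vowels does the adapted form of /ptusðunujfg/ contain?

5

The unsyllabifiable consonants are /p/, /s/, /j/, /f/, /g/; each receives one epenthetic vowel.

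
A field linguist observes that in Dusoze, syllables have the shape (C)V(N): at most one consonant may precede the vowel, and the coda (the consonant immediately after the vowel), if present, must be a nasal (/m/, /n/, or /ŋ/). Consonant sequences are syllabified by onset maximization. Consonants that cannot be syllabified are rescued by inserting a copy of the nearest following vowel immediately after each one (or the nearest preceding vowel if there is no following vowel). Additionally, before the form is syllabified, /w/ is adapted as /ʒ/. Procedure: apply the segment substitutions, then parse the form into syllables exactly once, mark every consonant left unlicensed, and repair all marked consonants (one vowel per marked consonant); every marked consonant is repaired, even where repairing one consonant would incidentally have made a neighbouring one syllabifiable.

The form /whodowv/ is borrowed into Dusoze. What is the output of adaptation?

ʒohodoʒovo

Substitution: /w/ → /ʒ/, giving /ʒhodoʒv/.
The consonants /ʒ/, /ʒ/, /v/ cannot be parsed into a legal (C)V(N) syllable (only a nasal (/m/, /n/, or /ŋ/) is licensed in coda position; onsets are limited to one consonant).
Inserting the epenthetic vowel yields /ʒ/ → /ʒo/, /ʒ/ → /ʒo/, /v/ → /vo/.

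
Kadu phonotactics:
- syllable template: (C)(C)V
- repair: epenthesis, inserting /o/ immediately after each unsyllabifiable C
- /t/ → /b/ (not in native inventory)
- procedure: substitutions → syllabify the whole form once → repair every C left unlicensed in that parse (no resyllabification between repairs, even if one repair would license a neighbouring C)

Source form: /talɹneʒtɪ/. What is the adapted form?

baloɹneʒbɪ

Substitution: /t/ → /b/, giving /balɹneʒbɪ/.
The consonants /l/ cannot be parsed into a legal (C)(C)V syllable (no codas are permitted; onsets may contain at most 2 consonants).
Each unlicensed consonant becomes the onset of a new syllable: /l/ → /lo/.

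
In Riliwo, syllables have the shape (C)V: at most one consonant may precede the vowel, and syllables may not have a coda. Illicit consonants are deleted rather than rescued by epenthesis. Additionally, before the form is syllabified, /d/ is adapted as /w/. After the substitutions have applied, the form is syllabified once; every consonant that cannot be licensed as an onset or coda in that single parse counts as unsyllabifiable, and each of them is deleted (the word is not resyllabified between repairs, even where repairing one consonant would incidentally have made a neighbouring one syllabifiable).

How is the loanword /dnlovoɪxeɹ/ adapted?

Substitution: /d/ → /w/, giving /wnlovoɪxeɹ/.
Syllabifying with onset maximization leaves /w/, /n/, /ɹ/ stranded (no codas are permitted; onsets are limited to one consonant).
Each unlicensed consonant is deleted: /w/, /n/, /ɹ/.

lovoɪxe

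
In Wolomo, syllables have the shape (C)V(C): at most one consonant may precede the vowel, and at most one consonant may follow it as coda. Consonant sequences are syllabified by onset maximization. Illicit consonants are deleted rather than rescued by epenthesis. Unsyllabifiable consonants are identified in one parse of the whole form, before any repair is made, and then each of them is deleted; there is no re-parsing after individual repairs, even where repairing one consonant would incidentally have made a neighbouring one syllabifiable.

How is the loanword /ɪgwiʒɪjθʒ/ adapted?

ɪgwiʒɪj

The consonants /θ/, /ʒ/ cannot be parsed into a legal (C)V(C) syllable (at most one coda consonant is licensed; onsets are limited to one consonant).
Deletion applies to /θ/, /ʒ/.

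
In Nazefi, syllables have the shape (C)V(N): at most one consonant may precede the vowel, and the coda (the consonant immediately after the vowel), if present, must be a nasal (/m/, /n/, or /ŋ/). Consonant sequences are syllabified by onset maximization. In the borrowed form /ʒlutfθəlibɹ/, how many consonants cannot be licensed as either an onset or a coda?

Syllabifying with onset maximization leaves /ʒ/, /t/, /f/, /b/, /ɹ/ stranded (only a nasal (/m/, /n/, or /ŋ/) is licensed in coda position; onsets are limited to one consonant).

5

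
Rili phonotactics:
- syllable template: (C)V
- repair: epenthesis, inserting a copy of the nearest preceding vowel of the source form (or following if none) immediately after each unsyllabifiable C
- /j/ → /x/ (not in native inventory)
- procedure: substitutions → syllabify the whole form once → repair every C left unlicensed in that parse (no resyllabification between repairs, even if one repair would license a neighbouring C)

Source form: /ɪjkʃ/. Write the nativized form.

ɪxɪkɪʃɪ

Substitution: /j/ → /x/, giving /ɪxkʃ/.
The consonants /x/, /k/, /ʃ/ cannot be parsed into a legal (C)V syllable (no codas are permitted; onsets are limited to one consonant).
Each unlicensed consonant becomes the onset of a new syllable: /x/ → /xɪ/, /k/ → /kɪ/, /ʃ/ → /ʃɪ/.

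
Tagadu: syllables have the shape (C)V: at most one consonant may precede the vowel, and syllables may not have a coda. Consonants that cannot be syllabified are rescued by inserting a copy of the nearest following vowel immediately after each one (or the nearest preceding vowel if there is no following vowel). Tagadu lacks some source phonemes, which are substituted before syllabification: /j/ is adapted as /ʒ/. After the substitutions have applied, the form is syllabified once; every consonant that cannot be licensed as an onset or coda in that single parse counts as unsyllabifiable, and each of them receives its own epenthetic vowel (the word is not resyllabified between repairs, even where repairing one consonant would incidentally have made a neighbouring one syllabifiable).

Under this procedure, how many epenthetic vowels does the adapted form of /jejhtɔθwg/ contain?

After substitution the input is /ʒeʒhtɔθwg/.
The unsyllabifiable consonants are /ʒ/, /h/, /θ/, /w/, /g/; each receives one epenthetic vowel.

5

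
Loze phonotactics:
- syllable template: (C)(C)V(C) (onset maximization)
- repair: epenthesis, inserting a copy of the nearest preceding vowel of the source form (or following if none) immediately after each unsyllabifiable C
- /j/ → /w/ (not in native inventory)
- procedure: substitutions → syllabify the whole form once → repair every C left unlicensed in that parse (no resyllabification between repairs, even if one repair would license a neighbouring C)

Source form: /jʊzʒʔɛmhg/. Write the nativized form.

Substitution: /j/ → /w/, giving /wʊzʒʔɛmhg/.
Syllabifying with onset maximization leaves /h/, /g/ stranded (at most one coda consonant is licensed; onsets may contain at most 2 consonants).
Inserting the epenthetic vowel yields /h/ → /hɛ/, /g/ → /gɛ/.

wʊzʒʔɛmhɛgɛ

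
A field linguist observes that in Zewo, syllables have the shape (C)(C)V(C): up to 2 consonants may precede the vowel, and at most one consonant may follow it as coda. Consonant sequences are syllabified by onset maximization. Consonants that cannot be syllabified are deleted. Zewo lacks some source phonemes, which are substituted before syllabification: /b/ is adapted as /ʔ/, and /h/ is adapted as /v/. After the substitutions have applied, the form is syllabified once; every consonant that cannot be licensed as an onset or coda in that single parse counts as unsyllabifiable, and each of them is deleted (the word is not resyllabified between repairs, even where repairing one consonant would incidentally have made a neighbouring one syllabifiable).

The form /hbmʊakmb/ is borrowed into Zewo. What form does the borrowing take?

ʔmʊak

Substitution: /h/ → /v/, /b/ → /ʔ/, giving /vʔmʊakmʔ/.
The consonants /v/, /m/, /ʔ/ cannot be parsed into a legal (C)(C)V(C) syllable (at most one coda consonant is licensed; onsets may contain at most 2 consonants).
Deletion applies to /v/, /m/, /ʔ/.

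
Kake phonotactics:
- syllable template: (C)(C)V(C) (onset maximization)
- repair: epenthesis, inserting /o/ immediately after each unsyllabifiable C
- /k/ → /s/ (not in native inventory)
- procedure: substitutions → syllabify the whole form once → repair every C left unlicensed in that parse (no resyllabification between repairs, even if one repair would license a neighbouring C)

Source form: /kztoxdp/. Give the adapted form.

soztoxdopo

Substitution: /k/ → /s/, giving /sztoxdp/.
Under (C)(C)V(C), the unsyllabifiable consonants are /s/, /d/, /p/ (at most one coda consonant is licensed; onsets may contain at most 2 consonants).
Each unlicensed consonant becomes the onset of a new syllable: /s/ → /so/, /d/ → /do/, /p/ → /po/.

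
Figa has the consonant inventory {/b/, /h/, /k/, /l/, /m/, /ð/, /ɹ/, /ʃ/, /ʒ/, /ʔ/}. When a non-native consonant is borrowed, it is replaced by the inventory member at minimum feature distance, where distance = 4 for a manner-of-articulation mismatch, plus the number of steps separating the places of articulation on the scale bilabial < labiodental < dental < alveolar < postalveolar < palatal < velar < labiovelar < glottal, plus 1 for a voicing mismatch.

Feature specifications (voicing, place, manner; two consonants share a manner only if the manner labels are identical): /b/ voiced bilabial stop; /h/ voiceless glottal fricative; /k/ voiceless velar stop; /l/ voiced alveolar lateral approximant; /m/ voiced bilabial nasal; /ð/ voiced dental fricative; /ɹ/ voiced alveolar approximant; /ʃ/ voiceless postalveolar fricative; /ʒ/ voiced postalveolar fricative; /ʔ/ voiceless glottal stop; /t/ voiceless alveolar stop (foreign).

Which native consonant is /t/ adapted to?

k

/k/ is closest: same manner (stop), place distance 3 (alveolar→velar), same voicing; total 3. Next closest is /b/ at distance 4.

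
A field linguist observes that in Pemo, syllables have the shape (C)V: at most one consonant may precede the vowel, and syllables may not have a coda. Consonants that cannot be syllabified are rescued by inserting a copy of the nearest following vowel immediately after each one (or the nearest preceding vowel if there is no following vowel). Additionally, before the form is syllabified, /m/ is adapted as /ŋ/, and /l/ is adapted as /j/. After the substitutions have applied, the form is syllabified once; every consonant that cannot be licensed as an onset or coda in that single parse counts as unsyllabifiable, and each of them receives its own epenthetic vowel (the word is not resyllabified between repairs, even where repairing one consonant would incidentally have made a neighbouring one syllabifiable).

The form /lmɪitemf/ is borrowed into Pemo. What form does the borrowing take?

jɪŋɪiteŋefe

Substitution: /l/ → /j/, /m/ → /ŋ/, giving /jŋɪiteŋf/.
Syllabifying with onset maximization leaves /j/, /ŋ/, /f/ stranded (no codas are permitted; onsets are limited to one consonant).
Epenthesis after each stranded consonant: /j/ → /jɪ/, /ŋ/ → /ŋe/, /f/ → /fe/.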